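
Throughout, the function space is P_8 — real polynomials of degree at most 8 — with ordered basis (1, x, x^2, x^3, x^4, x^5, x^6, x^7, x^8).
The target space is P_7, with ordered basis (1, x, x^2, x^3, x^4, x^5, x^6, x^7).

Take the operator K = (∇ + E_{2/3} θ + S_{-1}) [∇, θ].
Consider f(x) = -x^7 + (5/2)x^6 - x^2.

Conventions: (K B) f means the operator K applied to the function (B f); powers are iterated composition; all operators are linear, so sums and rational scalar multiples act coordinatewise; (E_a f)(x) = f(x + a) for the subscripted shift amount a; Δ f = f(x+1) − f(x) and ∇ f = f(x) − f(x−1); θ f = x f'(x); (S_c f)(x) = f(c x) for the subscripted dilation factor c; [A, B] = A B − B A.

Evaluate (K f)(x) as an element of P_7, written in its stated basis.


θ f = -7x^7 + 15x^6 - 2x^2
∇ θ f = -49x^6 + 237x^5 - 470x^4 + 545x^3 - 372x^2 + 135x - 20
∇ f = -7x^6 + 36x^5 - (145/2)x^4 + 85x^3 - (117/2)x^2 + 20x - 5/2
θ ∇ f = -42x^6 + 180x^5 - 290x^4 + 255x^3 - 117x^2 + 20x
[∇, θ] f = -7x^6 + 57x^5 - 180x^4 + 290x^3 - 255x^2 + 115x - 20
∇ [∇, θ] f = -42x^5 + 390x^4 - 1430x^3 + 2625x^2 - 2427x + 904
θ [∇, θ] f = -42x^6 + 285x^5 - 720x^4 + 870x^3 - 510x^2 + 115x
E_{2/3} θ [∇, θ] f = -42x^6 + 117x^5 - 50x^4 - (290/9)x^3 + 30x^2 - (271/27)x - 146/243
S_{-1} [∇, θ] f = -7x^6 - 57x^5 - 180x^4 - 290x^3 - 255x^2 - 115x - 20
(∇ + E_{2/3} θ + S_{-1}) [∇, θ] f = -49x^6 + 18x^5 + 160x^4 - (15770/9)x^3 + 2400x^2 - (68905/27)x + 214666/243

g(x) = -49x^6 + 18x^5 + 160x^4 - (15770/9)x^3 + 2400x^2 - (68905/27)x + 214666/243


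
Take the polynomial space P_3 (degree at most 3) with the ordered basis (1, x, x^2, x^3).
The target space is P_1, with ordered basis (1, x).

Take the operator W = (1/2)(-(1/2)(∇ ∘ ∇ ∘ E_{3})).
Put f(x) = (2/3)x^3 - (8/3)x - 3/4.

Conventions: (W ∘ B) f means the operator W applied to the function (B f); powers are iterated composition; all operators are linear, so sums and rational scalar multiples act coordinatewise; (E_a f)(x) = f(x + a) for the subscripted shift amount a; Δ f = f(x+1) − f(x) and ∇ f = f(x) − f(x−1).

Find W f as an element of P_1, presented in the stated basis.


E_{3} f = (2/3)x^3 + 6x^2 + (46/3)x + 37/4
∇ E_{3} f = 2x^2 + 10x + 10
∇ ∇ E_{3} f = 4x + 8
(-(1/2)(∇ ∘ ∇ ∘ E_{3})) f = -2x - 4
((1/2)(-(1/2)(∇ ∘ ∇ ∘ E_{3}))) f = -x - 2

the image equals g(x) = -x - 2


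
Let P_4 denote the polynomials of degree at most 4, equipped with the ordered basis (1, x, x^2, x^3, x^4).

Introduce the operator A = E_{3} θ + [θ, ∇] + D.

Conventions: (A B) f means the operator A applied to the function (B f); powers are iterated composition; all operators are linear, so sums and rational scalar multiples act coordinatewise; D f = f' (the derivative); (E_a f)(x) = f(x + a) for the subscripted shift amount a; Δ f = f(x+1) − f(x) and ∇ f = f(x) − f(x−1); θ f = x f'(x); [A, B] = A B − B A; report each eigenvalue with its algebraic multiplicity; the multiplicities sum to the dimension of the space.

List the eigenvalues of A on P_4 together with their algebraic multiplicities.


λ = 0 (multiplicity 1), λ = 1 (multiplicity 1), λ = 2 (multiplicity 1), λ = 3 (multiplicity 1), λ = 4 (multiplicity 1)

image of 1: 0
image of x: x + 3
image of x^2: 2x^2 + 12x + 20
image of x^3: 3x^3 + 27x^2 + 87x + 78
image of x^4: 4x^4 + 48x^3 + 228x^2 + 420x + 328
the matrix is upper triangular; its diagonal is (0, 1, 2, 3, 4)
for a triangular matrix the eigenvalues are the diagonal entries, with algebraic multiplicity their repetition count


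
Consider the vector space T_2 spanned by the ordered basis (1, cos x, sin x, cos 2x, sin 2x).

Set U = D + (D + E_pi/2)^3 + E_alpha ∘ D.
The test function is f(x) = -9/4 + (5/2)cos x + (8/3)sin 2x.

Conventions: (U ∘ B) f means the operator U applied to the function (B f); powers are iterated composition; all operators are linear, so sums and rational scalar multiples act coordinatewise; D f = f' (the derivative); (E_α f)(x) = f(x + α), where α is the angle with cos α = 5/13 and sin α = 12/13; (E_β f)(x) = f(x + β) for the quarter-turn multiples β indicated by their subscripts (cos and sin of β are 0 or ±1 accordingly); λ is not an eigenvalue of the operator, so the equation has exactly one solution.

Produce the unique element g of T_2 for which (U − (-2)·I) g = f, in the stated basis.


write g with unknown coordinates in the stated basis and equate coefficients in (U − (-2)·I) g = f
solving from the highest basis element down gives g = -3/4 + (35/584)cos x - (215/584)sin x + (1904/68991)cos 2x + (15656/68991)sin 2x
check: U g = -3/4 + (695/292)cos x + (215/292)sin x - (3808/68991)cos 2x + (50888/22997)sin 2x
so U g − (-2)·g = -9/4 + (5/2)cos x + (8/3)sin 2x = f ✓

the result is g(x) = -3/4 + (35/584)cos x - (215/584)sin x + (1904/68991)cos 2x + (15656/68991)sin 2x


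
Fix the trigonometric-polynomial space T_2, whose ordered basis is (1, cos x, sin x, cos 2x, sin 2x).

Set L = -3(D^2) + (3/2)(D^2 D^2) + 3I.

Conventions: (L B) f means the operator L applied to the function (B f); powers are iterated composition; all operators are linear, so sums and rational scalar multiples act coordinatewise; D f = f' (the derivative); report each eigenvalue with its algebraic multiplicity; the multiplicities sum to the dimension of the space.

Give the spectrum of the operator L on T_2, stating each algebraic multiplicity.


λ = 3 (multiplicity 1), λ = 15/2 (multiplicity 2), λ = 39 (multiplicity 2)

image of 1: 3
image of cos x: (15/2)cos x
image of sin x: (15/2)sin x
image of cos 2x: 39cos 2x
image of sin 2x: 39sin 2x
the matrix is diagonal; its diagonal is (3, 15/2, 15/2, 39, 39)
for a triangular matrix the eigenvalues are the diagonal entries, with algebraic multiplicity their repetition count


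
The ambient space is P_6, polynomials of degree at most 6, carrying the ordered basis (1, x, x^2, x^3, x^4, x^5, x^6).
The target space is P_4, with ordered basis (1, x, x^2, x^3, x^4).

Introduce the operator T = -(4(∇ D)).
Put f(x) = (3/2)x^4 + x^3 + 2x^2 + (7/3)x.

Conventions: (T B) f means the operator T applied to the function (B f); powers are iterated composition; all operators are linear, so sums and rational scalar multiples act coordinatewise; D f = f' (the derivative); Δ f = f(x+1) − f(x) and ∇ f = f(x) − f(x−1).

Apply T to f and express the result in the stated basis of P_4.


g(x) = -72x^2 + 48x - 28

D f = 6x^3 + 3x^2 + 4x + 7/3
∇ D f = 18x^2 - 12x + 7
(4(∇ D)) f = 72x^2 - 48x + 28
(-(4(∇ D))) f = -72x^2 + 48x - 28


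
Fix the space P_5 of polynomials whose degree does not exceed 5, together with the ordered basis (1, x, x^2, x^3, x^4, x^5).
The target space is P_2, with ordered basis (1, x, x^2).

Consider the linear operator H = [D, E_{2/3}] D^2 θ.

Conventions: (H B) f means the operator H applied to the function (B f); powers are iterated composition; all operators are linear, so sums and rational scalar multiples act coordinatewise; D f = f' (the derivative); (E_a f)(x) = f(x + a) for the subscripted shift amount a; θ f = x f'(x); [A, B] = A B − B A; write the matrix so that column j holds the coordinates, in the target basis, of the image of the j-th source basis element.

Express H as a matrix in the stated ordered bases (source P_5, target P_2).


the matrix is [[0, 0, 0, 0, 0, 0]; [0, 0, 0, 0, 0, 0]; [0, 0, 0, 0, 0, 0]] (rows listed top to bottom)

image of 1: 0
image of x: 0
image of x^2: 0
image of x^3: 0
image of x^4: 0
image of x^5: 0
each image's coordinates form column j of the matrix


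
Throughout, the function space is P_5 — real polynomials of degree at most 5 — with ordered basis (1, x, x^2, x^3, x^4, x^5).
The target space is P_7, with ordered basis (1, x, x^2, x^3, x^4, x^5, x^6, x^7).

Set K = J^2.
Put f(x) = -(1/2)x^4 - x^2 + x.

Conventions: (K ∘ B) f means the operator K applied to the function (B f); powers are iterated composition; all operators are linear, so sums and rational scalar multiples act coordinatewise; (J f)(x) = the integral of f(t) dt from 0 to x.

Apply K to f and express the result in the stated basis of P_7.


the image equals g(x) = -(1/60)x^6 - (1/12)x^4 + (1/6)x^3

J f = -(1/10)x^5 - (1/3)x^3 + (1/2)x^2
J J f = -(1/60)x^6 - (1/12)x^4 + (1/6)x^3


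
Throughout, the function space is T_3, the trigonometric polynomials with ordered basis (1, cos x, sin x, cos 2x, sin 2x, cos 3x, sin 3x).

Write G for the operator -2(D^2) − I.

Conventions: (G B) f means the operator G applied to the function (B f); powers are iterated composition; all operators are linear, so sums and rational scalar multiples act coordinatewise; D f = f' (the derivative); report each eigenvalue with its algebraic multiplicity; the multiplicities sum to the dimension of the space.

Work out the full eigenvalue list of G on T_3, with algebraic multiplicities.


λ = -1 (multiplicity 1), λ = 1 (multiplicity 2), λ = 7 (multiplicity 2), λ = 17 (multiplicity 2)

image of 1: -1
image of cos x: cos x
image of sin x: sin x
image of cos 2x: 7cos 2x
image of sin 2x: 7sin 2x
image of cos 3x: 17cos 3x
image of sin 3x: 17sin 3x
the matrix is diagonal; its diagonal is (-1, 1, 1, 7, 7, 17, 17)
for a triangular matrix the eigenvalues are the diagonal entries, with algebraic multiplicity their repetition count


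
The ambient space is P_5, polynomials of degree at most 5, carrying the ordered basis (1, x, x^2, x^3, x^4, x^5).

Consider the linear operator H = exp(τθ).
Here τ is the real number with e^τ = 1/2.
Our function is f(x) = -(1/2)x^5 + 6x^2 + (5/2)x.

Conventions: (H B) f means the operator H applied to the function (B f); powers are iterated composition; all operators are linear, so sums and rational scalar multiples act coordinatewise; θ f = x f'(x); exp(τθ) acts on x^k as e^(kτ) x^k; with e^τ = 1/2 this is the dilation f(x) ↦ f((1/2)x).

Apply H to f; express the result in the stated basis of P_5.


exp(τθ) x^k = e^(kτ) x^k; with e^τ = 1/2 this sends x^k to (1/2)^k x^k
x ↦ 1/2 x
x^2 ↦ 1/4 x^2
x^5 ↦ 1/32 x^5
applying this coordinatewise to f: exp(τθ) f = -(1/64)x^5 + (3/2)x^2 + (5/4)x

the image equals g(x) = -(1/64)x^5 + (3/2)x^2 + (5/4)x


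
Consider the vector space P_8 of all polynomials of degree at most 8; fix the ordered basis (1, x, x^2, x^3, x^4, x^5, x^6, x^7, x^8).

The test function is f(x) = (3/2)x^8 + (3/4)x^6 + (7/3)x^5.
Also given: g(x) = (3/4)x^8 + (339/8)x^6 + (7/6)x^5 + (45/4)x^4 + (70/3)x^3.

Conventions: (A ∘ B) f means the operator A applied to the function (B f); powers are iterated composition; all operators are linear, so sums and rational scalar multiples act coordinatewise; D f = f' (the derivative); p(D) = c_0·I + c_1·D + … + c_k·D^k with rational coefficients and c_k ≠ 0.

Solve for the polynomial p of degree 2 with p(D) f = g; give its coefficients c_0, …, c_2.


p(D) = (1/2)·I + (1/2)·D^2, i.e. c_0 = 1/2, c_1 = 0, c_2 = 1/2

D^0 f = (3/2)x^8 + (3/4)x^6 + (7/3)x^5
D^1 f = 12x^7 + (9/2)x^5 + (35/3)x^4
D^2 f = 84x^6 + (45/2)x^4 + (140/3)x^3
matching coefficients of g against c_0 f + c_1 Df + … from the top degree down determines the c_i
solution: c_0 = 1/2, c_1 = 0, c_2 = 1/2


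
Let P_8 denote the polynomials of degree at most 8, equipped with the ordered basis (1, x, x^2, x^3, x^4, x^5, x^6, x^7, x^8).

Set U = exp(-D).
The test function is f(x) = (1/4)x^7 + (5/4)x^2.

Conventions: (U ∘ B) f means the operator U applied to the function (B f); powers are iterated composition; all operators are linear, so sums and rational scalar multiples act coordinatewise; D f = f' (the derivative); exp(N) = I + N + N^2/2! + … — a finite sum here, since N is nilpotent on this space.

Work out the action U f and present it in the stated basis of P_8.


order-1 term: -(7/4)x^6 - (5/2)x
order-2 term: (21/4)x^5 + 5/4
order-3 term: -(35/4)x^4
order-4 term: (35/4)x^3
order-5 term: -(21/4)x^2
order-6 term: (7/4)x
order-7 term: -1/4
the series for exp(-D) f terminates at order 7
exp(-D) f = (1/4)x^7 - (7/4)x^6 + (21/4)x^5 - (35/4)x^4 + (35/4)x^3 - 4x^2 - (3/4)x + 1

g(x) = (1/4)x^7 - (7/4)x^6 + (21/4)x^5 - (35/4)x^4 + (35/4)x^3 - 4x^2 - (3/4)x + 1


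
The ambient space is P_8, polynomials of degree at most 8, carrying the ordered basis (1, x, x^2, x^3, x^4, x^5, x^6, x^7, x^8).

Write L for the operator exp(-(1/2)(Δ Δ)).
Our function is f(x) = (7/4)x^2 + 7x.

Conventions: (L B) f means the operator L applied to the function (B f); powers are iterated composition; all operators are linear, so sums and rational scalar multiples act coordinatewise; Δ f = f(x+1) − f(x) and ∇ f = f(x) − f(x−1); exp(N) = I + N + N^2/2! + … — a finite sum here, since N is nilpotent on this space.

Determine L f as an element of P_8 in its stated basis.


the image equals g(x) = (7/4)x^2 + 7x - 7/4

order-1 term: -7/4
the series for exp(-(1/2)(Δ Δ)) f terminates at order 1
exp(-(1/2)(Δ Δ)) f = (7/4)x^2 + 7x - 7/4


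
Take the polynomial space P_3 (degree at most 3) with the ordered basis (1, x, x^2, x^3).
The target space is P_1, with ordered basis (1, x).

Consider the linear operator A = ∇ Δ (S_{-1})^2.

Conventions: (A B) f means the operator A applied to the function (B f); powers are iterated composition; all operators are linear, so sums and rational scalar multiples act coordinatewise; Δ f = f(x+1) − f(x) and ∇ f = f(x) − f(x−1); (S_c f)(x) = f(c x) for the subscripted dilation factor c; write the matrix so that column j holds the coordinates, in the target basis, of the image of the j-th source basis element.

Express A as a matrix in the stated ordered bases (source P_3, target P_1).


image of 1: 0
image of x: 0
image of x^2: 2
image of x^3: 6x
each image's coordinates form column j of the matrix

the matrix is [[0, 0, 2, 0]; [0, 0, 0, 6]] (rows listed top to bottom)


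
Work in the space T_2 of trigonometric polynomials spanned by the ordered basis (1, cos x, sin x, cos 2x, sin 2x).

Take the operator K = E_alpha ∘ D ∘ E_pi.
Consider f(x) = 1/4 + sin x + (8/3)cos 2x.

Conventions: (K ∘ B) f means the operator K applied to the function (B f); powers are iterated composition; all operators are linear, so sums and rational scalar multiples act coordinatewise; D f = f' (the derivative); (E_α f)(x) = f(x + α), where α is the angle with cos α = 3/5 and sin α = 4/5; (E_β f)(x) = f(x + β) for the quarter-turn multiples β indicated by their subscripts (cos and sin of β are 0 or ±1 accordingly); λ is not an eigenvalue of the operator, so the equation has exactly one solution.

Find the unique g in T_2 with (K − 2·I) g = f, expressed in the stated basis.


write g with unknown coordinates in the stated basis and equate coefficients in (K − 2·I) g = f
solving from the highest basis element down gives g = -1/8 + (1/3)cos x - (2/3)sin x - (2/3)cos 2x - (2/21)sin 2x
check: K g = (2/3)cos x - (1/3)sin x + (4/3)cos 2x - (4/21)sin 2x
so K g − 2·g = 1/4 + sin x + (8/3)cos 2x = f ✓

the image equals g(x) = -1/8 + (1/3)cos x - (2/3)sin x - (2/3)cos 2x - (2/21)sin 2x


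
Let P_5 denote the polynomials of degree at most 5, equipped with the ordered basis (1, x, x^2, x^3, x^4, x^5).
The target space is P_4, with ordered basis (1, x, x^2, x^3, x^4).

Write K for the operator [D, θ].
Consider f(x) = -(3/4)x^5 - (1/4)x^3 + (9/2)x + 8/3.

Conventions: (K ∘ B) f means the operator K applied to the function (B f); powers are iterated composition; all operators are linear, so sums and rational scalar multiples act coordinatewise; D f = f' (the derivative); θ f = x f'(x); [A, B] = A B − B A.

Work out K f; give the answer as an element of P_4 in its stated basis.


θ f = -(15/4)x^5 - (3/4)x^3 + (9/2)x
D θ f = -(75/4)x^4 - (9/4)x^2 + 9/2
D f = -(15/4)x^4 - (3/4)x^2 + 9/2
θ D f = -15x^4 - (3/2)x^2
[D, θ] f = -(15/4)x^4 - (3/4)x^2 + 9/2

the result is g(x) = -(15/4)x^4 - (3/4)x^2 + 9/2


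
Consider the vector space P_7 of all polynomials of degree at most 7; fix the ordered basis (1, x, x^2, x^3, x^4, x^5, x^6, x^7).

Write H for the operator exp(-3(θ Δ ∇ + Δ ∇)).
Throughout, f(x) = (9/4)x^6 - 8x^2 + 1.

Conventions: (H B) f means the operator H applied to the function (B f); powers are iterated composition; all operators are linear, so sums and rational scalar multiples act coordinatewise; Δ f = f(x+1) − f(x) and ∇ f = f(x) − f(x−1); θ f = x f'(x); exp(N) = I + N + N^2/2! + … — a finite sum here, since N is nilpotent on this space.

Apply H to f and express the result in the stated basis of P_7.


the result is g(x) = (9/4)x^6 - (2025/2)x^4 + (108119/2)x^2 - 208909/2

order-1 term: -(2025/2)x^4 - (1215/2)x^2 + 69/2
order-2 term: 54675x^2 + 4860
order-3 term: -109350
the series for exp(-3(θ Δ ∇ + Δ ∇)) f terminates at order 3
exp(-3(θ Δ ∇ + Δ ∇)) f = (9/4)x^6 - (2025/2)x^4 + (108119/2)x^2 - 208909/2


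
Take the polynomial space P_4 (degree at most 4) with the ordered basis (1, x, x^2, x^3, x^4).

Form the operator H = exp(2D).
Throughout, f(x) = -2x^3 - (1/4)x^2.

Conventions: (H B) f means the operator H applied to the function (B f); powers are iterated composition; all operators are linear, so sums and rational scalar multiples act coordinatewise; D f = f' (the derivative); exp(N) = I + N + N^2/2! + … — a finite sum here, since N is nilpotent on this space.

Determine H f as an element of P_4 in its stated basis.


the result is g(x) = -2x^3 - (49/4)x^2 - 25x - 17

order-1 term: -12x^2 - x
order-2 term: -24x - 1
order-3 term: -16
the series for exp(2D) f terminates at order 3
exp(2D) f = -2x^3 - (49/4)x^2 - 25x - 17


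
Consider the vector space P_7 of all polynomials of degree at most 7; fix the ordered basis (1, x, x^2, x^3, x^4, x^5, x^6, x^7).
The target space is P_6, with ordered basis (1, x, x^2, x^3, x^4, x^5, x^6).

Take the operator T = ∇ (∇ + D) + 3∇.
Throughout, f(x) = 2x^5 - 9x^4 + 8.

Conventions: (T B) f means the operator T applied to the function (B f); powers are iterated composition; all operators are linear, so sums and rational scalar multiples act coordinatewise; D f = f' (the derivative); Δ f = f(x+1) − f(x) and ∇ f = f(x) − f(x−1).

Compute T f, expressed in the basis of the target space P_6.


∇ f = 10x^4 - 56x^3 + 74x^2 - 46x + 11
D f = 10x^4 - 36x^3
(∇ + D) f = 20x^4 - 92x^3 + 74x^2 - 46x + 11
∇ (∇ + D) f = 80x^3 - 396x^2 + 504x - 232
∇ f = 10x^4 - 56x^3 + 74x^2 - 46x + 11
(3∇) f = 30x^4 - 168x^3 + 222x^2 - 138x + 33
(∇ (∇ + D) + 3∇) f = 30x^4 - 88x^3 - 174x^2 + 366x - 199

the image equals g(x) = 30x^4 - 88x^3 - 174x^2 + 366x - 199


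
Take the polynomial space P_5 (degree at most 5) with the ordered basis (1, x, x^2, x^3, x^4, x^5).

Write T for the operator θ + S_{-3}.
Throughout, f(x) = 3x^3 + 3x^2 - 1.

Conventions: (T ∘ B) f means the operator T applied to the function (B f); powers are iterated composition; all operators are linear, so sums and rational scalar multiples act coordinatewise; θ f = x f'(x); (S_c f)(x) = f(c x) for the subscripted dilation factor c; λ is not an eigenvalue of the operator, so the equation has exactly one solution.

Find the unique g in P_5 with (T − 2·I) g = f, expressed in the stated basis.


the result is g(x) = -(3/26)x^3 + (1/3)x^2 + 1

write g with unknown coordinates in the stated basis and equate coefficients in (T − 2·I) g = f
solving from the highest basis element down gives g = -(3/26)x^3 + (1/3)x^2 + 1
check: T g = (36/13)x^3 + (11/3)x^2 + 1
so T g − 2·g = 3x^3 + 3x^2 - 1 = f ✓


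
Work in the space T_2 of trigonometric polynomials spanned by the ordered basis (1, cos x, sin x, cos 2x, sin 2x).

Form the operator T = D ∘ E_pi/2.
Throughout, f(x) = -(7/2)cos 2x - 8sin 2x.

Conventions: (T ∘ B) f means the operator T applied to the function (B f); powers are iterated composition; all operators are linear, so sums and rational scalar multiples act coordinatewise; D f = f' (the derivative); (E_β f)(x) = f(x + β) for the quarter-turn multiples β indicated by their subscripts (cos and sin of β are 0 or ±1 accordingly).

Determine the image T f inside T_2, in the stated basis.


the image equals g(x) = 16cos 2x - 7sin 2x

E_pi/2 f = (7/2)cos 2x + 8sin 2x
D E_pi/2 f = 16cos 2x - 7sin 2x


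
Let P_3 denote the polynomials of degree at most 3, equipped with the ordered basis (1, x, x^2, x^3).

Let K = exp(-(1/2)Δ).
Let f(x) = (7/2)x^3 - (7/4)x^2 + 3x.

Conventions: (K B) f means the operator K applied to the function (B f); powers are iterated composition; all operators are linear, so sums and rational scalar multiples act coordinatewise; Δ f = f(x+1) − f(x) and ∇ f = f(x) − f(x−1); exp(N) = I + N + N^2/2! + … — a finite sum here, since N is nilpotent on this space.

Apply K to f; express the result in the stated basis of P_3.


the image equals g(x) = (7/2)x^3 - 7x^2 + (17/8)x - 5/8

order-1 term: -(21/4)x^2 - (7/2)x - 19/8
order-2 term: (21/8)x + 35/16
order-3 term: -7/16
the series for exp(-(1/2)Δ) f terminates at order 3
exp(-(1/2)Δ) f = (7/2)x^3 - 7x^2 + (17/8)x - 5/8


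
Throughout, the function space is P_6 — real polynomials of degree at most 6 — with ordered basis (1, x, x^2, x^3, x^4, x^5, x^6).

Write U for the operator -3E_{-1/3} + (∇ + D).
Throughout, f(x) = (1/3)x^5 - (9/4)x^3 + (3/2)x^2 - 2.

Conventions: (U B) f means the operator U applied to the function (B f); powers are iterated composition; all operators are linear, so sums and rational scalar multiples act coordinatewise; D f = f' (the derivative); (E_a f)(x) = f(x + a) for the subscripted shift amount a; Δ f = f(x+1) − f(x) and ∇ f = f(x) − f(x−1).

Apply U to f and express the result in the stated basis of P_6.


E_{-1/3} f = (1/3)x^5 - (5/9)x^4 - (203/108)x^3 + (1175/324)x^2 - (1681/972)x - 5107/2916
(-3E_{-1/3}) f = -x^5 + (5/3)x^4 + (203/36)x^3 - (1175/108)x^2 + (1681/324)x + 5107/972
∇ f = (5/3)x^4 - (10/3)x^3 - (41/12)x^2 + (97/12)x - 41/12
D f = (5/3)x^4 - (27/4)x^2 + 3x
(∇ + D) f = (10/3)x^4 - (10/3)x^3 - (61/6)x^2 + (133/12)x - 41/12
(-3E_{-1/3} + (∇ + D)) f = -x^5 + 5x^4 + (83/36)x^3 - (2273/108)x^2 + (1318/81)x + 893/486

the image equals g(x) = -x^5 + 5x^4 + (83/36)x^3 - (2273/108)x^2 + (1318/81)x + 893/486


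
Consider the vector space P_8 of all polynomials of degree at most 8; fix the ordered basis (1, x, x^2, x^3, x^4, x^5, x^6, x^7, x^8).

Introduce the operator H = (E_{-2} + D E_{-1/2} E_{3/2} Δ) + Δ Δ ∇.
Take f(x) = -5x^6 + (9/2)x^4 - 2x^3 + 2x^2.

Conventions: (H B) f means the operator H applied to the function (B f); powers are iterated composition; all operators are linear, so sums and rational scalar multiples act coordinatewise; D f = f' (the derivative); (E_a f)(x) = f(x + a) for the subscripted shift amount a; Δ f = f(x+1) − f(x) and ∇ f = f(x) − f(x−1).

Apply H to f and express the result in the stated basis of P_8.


E_{-2} f = -5x^6 + 60x^5 - (591/2)x^4 + 762x^3 - 1078x^2 + 784x - 224
Δ f = -30x^5 - 75x^4 - 82x^3 - 54x^2 - 14x - 1/2
E_{3/2} Δ f = -30x^5 - 300x^4 - 1207x^3 - 2448x^2 - (20011/8)x - 4109/4
E_{-1/2} E_{3/2} Δ f = -30x^5 - 225x^4 - 682x^3 - 1050x^2 - 818x - 511/2
D E_{-1/2} E_{3/2} Δ f = -150x^4 - 900x^3 - 2046x^2 - 2100x - 818
(E_{-2} + D E_{-1/2} E_{3/2} Δ) f = -5x^6 + 60x^5 - (891/2)x^4 - 138x^3 - 3124x^2 - 1316x - 1042
∇ f = -30x^5 + 75x^4 - 82x^3 + 42x^2 - 2x - 7/2
Δ ∇ f = -150x^4 - 96x^2 - 12x + 3
Δ Δ ∇ f = -600x^3 - 900x^2 - 792x - 258
((E_{-2} + D E_{-1/2} E_{3/2} Δ) + Δ Δ ∇) f = -5x^6 + 60x^5 - (891/2)x^4 - 738x^3 - 4024x^2 - 2108x - 1300

the result is g(x) = -5x^6 + 60x^5 - (891/2)x^4 - 738x^3 - 4024x^2 - 2108x - 1300


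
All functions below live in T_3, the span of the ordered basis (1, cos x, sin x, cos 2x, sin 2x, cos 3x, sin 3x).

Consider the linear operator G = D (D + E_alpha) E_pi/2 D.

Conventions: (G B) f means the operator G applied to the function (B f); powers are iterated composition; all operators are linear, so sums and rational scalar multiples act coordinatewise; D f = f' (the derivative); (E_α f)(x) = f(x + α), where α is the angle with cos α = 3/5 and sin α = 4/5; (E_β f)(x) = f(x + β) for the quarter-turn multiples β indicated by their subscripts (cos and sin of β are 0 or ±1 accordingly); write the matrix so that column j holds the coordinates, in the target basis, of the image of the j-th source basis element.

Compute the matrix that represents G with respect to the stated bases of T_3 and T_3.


the matrix is [[0, 0, 0, 0, 0, 0, 0]; [0, 9/5, -3/5, 0, 0, 0, 0]; [0, 3/5, 9/5, 0, 0, 0, 0]; [0, 0, 0, -28/25, 296/25, 0, 0]; [0, 0, 0, -296/25, -28/25, 0, 0]; [0, 0, 0, 0, 0, -3771/125, -1053/125]; [0, 0, 0, 0, 0, 1053/125, -3771/125]] (rows listed top to bottom)

image of 1: 0
image of cos x: (9/5)cos x + (3/5)sin x
image of sin x: -(3/5)cos x + (9/5)sin x
image of cos 2x: -(28/25)cos 2x - (296/25)sin 2x
image of sin 2x: (296/25)cos 2x - (28/25)sin 2x
image of cos 3x: -(3771/125)cos 3x + (1053/125)sin 3x
image of sin 3x: -(1053/125)cos 3x - (3771/125)sin 3x
each image's coordinates form column j of the matrix


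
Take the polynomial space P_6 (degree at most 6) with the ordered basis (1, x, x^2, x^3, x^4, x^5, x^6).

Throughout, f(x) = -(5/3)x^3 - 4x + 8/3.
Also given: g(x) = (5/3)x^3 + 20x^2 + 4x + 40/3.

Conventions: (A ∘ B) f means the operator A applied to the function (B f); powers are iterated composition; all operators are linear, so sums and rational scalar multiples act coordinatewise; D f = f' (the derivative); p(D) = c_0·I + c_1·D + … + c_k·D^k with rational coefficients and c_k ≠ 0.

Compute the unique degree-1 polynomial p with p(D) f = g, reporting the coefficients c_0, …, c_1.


D^0 f = -(5/3)x^3 - 4x + 8/3
D^1 f = -5x^2 - 4
matching coefficients of g against c_0 f + c_1 Df + … from the top degree down determines the c_i
solution: c_0 = -1, c_1 = -4

p(D) = -I − 4·D, i.e. c_0 = -1, c_1 = -4


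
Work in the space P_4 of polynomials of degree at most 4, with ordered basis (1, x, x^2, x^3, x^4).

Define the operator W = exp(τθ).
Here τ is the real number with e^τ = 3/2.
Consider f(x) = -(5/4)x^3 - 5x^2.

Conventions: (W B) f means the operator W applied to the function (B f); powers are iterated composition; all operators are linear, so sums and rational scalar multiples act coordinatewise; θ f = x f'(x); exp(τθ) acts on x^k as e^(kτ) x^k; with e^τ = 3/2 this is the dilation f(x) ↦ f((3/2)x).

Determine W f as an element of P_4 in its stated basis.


exp(τθ) x^k = e^(kτ) x^k; with e^τ = 3/2 this sends x^k to (3/2)^k x^k
x^2 ↦ 9/4 x^2
x^3 ↦ 27/8 x^3
applying this coordinatewise to f: exp(τθ) f = -(135/32)x^3 - (45/4)x^2

the result is g(x) = -(135/32)x^3 - (45/4)x^2


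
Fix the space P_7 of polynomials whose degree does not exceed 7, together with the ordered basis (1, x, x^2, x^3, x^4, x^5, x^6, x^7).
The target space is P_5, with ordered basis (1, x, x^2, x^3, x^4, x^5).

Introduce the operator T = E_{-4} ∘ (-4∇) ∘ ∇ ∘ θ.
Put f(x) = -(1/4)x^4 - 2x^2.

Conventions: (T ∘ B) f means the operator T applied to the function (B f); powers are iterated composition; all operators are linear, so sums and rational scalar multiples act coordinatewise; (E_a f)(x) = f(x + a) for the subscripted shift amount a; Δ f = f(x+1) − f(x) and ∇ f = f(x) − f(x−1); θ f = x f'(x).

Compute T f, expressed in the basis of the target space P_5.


θ f = -x^4 - 4x^2
∇ θ f = -4x^3 + 6x^2 - 12x + 5
∇ (∇ ∘ θ) f = -12x^2 + 24x - 22
(-4∇) (∇ ∘ θ) f = 48x^2 - 96x + 88
E_{-4} (-4∇) (∇ ∘ θ) f = 48x^2 - 480x + 1240

g(x) = 48x^2 - 480x + 1240


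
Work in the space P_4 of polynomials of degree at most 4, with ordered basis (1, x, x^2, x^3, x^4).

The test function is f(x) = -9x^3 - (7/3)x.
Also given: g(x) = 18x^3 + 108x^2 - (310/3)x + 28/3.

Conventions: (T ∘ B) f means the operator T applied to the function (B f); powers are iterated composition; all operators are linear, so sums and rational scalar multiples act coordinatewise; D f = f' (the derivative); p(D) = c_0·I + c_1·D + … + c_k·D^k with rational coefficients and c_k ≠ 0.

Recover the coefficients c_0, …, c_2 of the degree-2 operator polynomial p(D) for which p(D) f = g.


D^0 f = -9x^3 - (7/3)x
D^1 f = -27x^2 - 7/3
D^2 f = -54x
matching coefficients of g against c_0 f + c_1 Df + … from the top degree down determines the c_i
solution: c_0 = -2, c_1 = -4, c_2 = 2

c_0 = -2, c_1 = -4, c_2 = 2


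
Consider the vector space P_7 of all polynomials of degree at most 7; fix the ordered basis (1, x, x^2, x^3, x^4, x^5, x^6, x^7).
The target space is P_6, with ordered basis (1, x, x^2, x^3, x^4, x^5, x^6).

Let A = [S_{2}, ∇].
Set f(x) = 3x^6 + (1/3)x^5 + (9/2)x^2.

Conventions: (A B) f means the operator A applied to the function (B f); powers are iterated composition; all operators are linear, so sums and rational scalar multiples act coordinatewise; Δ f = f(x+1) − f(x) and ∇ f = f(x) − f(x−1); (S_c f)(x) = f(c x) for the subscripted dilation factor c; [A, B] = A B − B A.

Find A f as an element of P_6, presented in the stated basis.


∇ f = 18x^5 - (130/3)x^4 + (170/3)x^3 - (125/3)x^2 + (76/3)x - 43/6
S_{2} ∇ f = 576x^5 - (2080/3)x^4 + (1360/3)x^3 - (500/3)x^2 + (152/3)x - 43/6
S_{2} f = 192x^6 + (32/3)x^5 + 18x^2
∇ S_{2} f = 1152x^5 - (8480/3)x^4 + (11200/3)x^3 - (8320/3)x^2 + (3404/3)x - 598/3
[S_{2}, ∇] f = -576x^5 + (6400/3)x^4 - 3280x^3 + (7820/3)x^2 - 1084x + 1153/6

g(x) = -576x^5 + (6400/3)x^4 - 3280x^3 + (7820/3)x^2 - 1084x + 1153/6


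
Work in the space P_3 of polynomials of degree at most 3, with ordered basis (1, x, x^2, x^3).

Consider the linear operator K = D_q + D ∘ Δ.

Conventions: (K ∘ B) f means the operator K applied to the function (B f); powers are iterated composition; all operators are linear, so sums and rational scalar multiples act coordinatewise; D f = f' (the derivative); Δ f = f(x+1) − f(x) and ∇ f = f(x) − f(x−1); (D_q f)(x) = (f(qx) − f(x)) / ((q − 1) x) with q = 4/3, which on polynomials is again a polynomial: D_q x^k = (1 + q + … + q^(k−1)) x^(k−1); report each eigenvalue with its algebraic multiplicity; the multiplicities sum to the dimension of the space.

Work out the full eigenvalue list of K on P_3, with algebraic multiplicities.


image of 1: 0
image of x: 1
image of x^2: (7/3)x + 2
image of x^3: (37/9)x^2 + 6x + 3
the matrix is upper triangular; its diagonal is (0, 0, 0, 0)
for a triangular matrix the eigenvalues are the diagonal entries, with algebraic multiplicity their repetition count

λ = 0 (multiplicity 4)


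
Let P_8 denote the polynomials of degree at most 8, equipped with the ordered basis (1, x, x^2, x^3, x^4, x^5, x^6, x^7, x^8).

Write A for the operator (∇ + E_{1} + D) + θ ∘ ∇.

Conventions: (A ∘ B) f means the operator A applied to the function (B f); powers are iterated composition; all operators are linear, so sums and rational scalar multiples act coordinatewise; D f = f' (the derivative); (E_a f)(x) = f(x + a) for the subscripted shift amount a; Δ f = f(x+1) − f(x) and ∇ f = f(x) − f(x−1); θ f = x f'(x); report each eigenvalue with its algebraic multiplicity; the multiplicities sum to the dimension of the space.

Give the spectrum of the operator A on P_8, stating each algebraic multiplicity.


image of 1: 1
image of x: x + 3
image of x^2: x^2 + 8x
image of x^3: x^3 + 15x^2 - 3x + 2
image of x^4: x^4 + 24x^3 - 12x^2 + 12x
image of x^5: x^5 + 35x^4 - 30x^3 + 40x^2 - 5x + 2
image of x^6: x^6 + 48x^5 - 60x^4 + 100x^3 - 30x^2 + 18x
image of x^7: x^7 + 63x^6 - 105x^5 + 210x^4 - 105x^3 + 84x^2 - 7x + 2
image of x^8: x^8 + 80x^7 - 168x^6 + 392x^5 - 280x^4 + 280x^3 - 56x^2 + 24x
the matrix is upper triangular; its diagonal is (1, 1, 1, 1, 1, 1, 1, 1, 1)
for a triangular matrix the eigenvalues are the diagonal entries, with algebraic multiplicity their repetition count

λ = 1 (multiplicity 9)


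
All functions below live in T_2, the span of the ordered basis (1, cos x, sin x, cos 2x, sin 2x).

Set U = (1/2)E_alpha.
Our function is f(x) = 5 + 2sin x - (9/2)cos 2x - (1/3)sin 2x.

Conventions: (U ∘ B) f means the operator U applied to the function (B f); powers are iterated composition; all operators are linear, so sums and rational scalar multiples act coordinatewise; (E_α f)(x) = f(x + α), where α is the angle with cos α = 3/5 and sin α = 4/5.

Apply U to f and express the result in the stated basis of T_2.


E_alpha f = 5 + (8/5)cos x + (6/5)sin x + (47/50)cos 2x + (331/75)sin 2x
((1/2)E_alpha) f = 5/2 + (4/5)cos x + (3/5)sin x + (47/100)cos 2x + (331/150)sin 2x

g(x) = 5/2 + (4/5)cos x + (3/5)sin x + (47/100)cos 2x + (331/150)sin 2x


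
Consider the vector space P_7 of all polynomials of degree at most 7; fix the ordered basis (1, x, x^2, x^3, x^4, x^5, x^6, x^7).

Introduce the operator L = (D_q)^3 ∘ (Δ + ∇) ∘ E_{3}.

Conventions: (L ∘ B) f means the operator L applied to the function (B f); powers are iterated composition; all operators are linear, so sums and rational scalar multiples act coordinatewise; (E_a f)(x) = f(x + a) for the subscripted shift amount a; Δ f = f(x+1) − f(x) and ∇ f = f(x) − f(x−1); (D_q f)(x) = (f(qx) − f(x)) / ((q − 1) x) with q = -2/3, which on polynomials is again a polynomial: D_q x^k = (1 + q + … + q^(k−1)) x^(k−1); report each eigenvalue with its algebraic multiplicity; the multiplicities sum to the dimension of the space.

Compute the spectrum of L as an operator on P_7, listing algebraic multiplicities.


image of 1: 0
image of x: 0
image of x^2: 0
image of x^3: 0
image of x^4: 56/27
image of x^5: (910/729)x + 280/9
image of x^6: (20020/6561)x^2 + (1820/81)x + 7840/27
image of x^7: (1331330/531441)x^3 + (140140/2187)x^2 + (178360/729)x + 19600/9
the matrix is upper triangular; its diagonal is (0, 0, 0, 0, 0, 0, 0, 0)
for a triangular matrix the eigenvalues are the diagonal entries, with algebraic multiplicity their repetition count

λ = 0 (multiplicity 8)


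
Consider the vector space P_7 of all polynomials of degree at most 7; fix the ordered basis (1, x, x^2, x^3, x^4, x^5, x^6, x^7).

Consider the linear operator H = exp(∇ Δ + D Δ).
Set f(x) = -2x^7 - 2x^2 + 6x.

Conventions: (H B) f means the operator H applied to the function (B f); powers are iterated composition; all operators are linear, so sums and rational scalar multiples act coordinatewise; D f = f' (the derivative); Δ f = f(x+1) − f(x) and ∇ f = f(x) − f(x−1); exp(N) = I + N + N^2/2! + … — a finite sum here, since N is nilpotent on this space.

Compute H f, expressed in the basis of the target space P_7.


order-1 term: -168x^5 - 210x^4 - 420x^3 - 210x^2 - 112x - 22
order-2 term: -3360x^3 - 5040x^2 - 6300x - 2100
order-3 term: -13440x - 10080
the series for exp(∇ Δ + D Δ) f terminates at order 3
exp(∇ Δ + D Δ) f = -2x^7 - 168x^5 - 210x^4 - 3780x^3 - 5252x^2 - 19846x - 12202

the result is g(x) = -2x^7 - 168x^5 - 210x^4 - 3780x^3 - 5252x^2 - 19846x - 12202


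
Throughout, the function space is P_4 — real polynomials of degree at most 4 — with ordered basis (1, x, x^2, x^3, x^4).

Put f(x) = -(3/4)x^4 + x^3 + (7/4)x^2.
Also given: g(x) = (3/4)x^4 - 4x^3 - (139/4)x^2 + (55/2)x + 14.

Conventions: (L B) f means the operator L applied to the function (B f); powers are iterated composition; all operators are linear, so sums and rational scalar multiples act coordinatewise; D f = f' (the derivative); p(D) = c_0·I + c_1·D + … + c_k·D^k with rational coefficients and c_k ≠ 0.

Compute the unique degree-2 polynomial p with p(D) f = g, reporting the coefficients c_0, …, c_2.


D^0 f = -(3/4)x^4 + x^3 + (7/4)x^2
D^1 f = -3x^3 + 3x^2 + (7/2)x
D^2 f = -9x^2 + 6x + 7/2
matching coefficients of g against c_0 f + c_1 Df + … from the top degree down determines the c_i
solution: c_0 = -1, c_1 = 1, c_2 = 4

p(D) = -I + D + 4·D^2, i.e. c_0 = -1, c_1 = 1, c_2 = 4


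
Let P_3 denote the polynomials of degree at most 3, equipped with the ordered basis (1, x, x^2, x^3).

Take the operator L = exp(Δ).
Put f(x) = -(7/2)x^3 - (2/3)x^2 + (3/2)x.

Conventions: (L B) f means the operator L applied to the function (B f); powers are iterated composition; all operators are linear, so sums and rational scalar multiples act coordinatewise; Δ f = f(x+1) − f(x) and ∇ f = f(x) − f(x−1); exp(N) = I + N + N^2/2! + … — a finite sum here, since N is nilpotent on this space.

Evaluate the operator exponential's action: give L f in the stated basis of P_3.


the result is g(x) = -(7/2)x^3 - (67/6)x^2 - (125/6)x - 52/3

order-1 term: -(21/2)x^2 - (71/6)x - 8/3
order-2 term: -(21/2)x - 67/6
order-3 term: -7/2
the series for exp(Δ) f terminates at order 3
exp(Δ) f = -(7/2)x^3 - (67/6)x^2 - (125/6)x - 52/3


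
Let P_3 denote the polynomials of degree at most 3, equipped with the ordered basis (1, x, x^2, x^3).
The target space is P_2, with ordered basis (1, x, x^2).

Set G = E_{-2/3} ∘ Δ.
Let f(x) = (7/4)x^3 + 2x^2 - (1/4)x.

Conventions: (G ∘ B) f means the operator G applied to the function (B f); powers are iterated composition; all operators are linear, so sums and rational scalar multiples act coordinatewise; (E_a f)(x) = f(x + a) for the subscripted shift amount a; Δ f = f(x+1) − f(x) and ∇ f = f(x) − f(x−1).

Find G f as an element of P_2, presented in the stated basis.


the result is g(x) = (21/4)x^2 + (9/4)x - 1/3

Δ f = (21/4)x^2 + (37/4)x + 7/2
E_{-2/3} Δ f = (21/4)x^2 + (9/4)x - 1/3


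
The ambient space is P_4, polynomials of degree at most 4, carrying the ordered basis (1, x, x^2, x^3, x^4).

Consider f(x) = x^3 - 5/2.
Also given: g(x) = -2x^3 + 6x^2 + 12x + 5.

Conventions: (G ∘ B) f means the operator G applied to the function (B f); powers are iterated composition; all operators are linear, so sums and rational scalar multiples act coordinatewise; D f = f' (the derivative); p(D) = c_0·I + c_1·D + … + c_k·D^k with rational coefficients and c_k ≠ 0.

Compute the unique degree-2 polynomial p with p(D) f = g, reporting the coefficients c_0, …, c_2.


p(D) = -2·I + 2·D + 2·D^2, i.e. c_0 = -2, c_1 = 2, c_2 = 2

D^0 f = x^3 - 5/2
D^1 f = 3x^2
D^2 f = 6x
matching coefficients of g against c_0 f + c_1 Df + … from the top degree down determines the c_i
solution: c_0 = -2, c_1 = 2, c_2 = 2


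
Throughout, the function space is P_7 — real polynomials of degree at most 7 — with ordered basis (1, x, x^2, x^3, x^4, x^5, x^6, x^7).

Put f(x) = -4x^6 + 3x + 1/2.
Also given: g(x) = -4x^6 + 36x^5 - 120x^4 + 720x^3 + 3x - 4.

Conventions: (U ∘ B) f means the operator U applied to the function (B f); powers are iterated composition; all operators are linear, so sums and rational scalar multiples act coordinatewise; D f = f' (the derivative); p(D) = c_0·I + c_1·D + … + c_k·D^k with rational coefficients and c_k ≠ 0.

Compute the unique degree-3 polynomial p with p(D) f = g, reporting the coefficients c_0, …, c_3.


c_0 = 1, c_1 = -3/2, c_2 = 1, c_3 = -3/2

D^0 f = -4x^6 + 3x + 1/2
D^1 f = -24x^5 + 3
D^2 f = -120x^4
D^3 f = -480x^3
matching coefficients of g against c_0 f + c_1 Df + … from the top degree down determines the c_i
solution: c_0 = 1, c_1 = -3/2, c_2 = 1, c_3 = -3/2


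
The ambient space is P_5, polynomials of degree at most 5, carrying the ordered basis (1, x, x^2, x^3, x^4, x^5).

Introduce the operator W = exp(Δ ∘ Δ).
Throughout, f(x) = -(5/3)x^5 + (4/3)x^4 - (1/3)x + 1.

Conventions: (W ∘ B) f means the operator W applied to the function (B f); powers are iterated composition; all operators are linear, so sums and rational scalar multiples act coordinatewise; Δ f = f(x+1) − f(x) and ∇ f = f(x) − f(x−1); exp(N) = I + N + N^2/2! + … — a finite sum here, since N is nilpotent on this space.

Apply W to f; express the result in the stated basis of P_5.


the result is g(x) = -(5/3)x^5 + (4/3)x^4 - (100/3)x^3 - 84x^2 - 185x - 643/3

order-1 term: -(100/3)x^3 - 84x^2 - (254/3)x - 94/3
order-2 term: -100x - 184
the series for exp(Δ ∘ Δ) f terminates at order 2
exp(Δ ∘ Δ) f = -(5/3)x^5 + (4/3)x^4 - (100/3)x^3 - 84x^2 - 185x - 643/3


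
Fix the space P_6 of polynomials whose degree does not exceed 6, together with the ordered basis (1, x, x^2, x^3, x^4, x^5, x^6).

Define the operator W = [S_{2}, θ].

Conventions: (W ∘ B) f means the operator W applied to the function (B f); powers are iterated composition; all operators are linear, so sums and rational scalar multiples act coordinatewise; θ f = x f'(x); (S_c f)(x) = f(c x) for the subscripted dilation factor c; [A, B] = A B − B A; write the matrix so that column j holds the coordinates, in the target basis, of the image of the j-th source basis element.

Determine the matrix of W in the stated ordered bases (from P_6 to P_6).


the matrix is [[0, 0, 0, 0, 0, 0, 0]; [0, 0, 0, 0, 0, 0, 0]; [0, 0, 0, 0, 0, 0, 0]; [0, 0, 0, 0, 0, 0, 0]; [0, 0, 0, 0, 0, 0, 0]; [0, 0, 0, 0, 0, 0, 0]; [0, 0, 0, 0, 0, 0, 0]] (rows listed top to bottom)

image of 1: 0
image of x: 0
image of x^2: 0
image of x^3: 0
image of x^4: 0
image of x^5: 0
image of x^6: 0
each image's coordinates form column j of the matrix
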